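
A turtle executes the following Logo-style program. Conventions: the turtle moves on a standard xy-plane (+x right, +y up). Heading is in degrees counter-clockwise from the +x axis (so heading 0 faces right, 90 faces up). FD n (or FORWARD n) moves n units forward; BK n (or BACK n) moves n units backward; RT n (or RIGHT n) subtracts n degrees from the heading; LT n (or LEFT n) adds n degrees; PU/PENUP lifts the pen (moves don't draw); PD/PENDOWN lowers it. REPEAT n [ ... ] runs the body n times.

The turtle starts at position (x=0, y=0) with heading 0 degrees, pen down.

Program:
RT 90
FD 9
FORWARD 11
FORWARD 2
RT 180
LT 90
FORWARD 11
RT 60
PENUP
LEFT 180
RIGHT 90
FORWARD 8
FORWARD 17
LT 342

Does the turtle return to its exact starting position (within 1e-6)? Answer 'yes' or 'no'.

Executing turtle program step by step:
Start: pos=(0,0), heading=0, pen down
RT 90: heading 0 -> 270
FD 9: (0,0) -> (0,-9) [heading=270, draw]
FD 11: (0,-9) -> (0,-20) [heading=270, draw]
FD 2: (0,-20) -> (0,-22) [heading=270, draw]
RT 180: heading 270 -> 90
LT 90: heading 90 -> 180
FD 11: (0,-22) -> (-11,-22) [heading=180, draw]
RT 60: heading 180 -> 120
PU: pen up
LT 180: heading 120 -> 300
RT 90: heading 300 -> 210
FD 8: (-11,-22) -> (-17.928,-26) [heading=210, move]
FD 17: (-17.928,-26) -> (-32.651,-34.5) [heading=210, move]
LT 342: heading 210 -> 192
Final: pos=(-32.651,-34.5), heading=192, 4 segment(s) drawn

Start position: (0, 0)
Final position: (-32.651, -34.5)
Distance = 47.501; >= 1e-6 -> NOT closed

Answer: no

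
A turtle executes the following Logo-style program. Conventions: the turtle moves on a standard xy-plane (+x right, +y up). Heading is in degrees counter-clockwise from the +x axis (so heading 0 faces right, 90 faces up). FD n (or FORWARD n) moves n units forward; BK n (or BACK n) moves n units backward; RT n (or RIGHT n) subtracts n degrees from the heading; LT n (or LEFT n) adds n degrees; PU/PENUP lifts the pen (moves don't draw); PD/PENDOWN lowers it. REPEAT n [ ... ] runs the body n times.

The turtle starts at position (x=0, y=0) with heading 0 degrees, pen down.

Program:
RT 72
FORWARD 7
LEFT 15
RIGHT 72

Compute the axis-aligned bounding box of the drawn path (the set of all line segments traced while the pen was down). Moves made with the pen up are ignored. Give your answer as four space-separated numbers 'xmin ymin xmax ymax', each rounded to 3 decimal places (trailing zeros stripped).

Executing turtle program step by step:
Start: pos=(0,0), heading=0, pen down
RT 72: heading 0 -> 288
FD 7: (0,0) -> (2.163,-6.657) [heading=288, draw]
LT 15: heading 288 -> 303
RT 72: heading 303 -> 231
Final: pos=(2.163,-6.657), heading=231, 1 segment(s) drawn

Segment endpoints: x in {0, 2.163}, y in {-6.657, 0}
xmin=0, ymin=-6.657, xmax=2.163, ymax=0

Answer: 0 -6.657 2.163 0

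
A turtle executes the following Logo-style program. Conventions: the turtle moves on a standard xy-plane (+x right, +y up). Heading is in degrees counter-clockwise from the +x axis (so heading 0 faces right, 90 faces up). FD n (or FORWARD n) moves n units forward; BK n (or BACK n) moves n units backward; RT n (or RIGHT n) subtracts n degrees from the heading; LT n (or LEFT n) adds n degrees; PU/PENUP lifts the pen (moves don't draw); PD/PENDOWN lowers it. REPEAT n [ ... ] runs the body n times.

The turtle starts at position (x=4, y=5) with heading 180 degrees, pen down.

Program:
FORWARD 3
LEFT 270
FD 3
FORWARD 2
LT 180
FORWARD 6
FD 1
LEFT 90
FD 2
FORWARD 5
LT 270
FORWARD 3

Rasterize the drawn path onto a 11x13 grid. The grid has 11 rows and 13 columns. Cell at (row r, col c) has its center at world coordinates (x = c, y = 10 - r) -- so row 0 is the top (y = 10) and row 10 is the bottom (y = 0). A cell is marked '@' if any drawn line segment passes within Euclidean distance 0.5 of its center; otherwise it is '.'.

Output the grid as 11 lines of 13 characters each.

Segment 0: (4,5) -> (1,5)
Segment 1: (1,5) -> (1,8)
Segment 2: (1,8) -> (1,10)
Segment 3: (1,10) -> (1,4)
Segment 4: (1,4) -> (1,3)
Segment 5: (1,3) -> (3,3)
Segment 6: (3,3) -> (8,3)
Segment 7: (8,3) -> (8,-0)

Answer: .@...........
.@...........
.@...........
.@...........
.@...........
.@@@@........
.@...........
.@@@@@@@@....
........@....
........@....
........@....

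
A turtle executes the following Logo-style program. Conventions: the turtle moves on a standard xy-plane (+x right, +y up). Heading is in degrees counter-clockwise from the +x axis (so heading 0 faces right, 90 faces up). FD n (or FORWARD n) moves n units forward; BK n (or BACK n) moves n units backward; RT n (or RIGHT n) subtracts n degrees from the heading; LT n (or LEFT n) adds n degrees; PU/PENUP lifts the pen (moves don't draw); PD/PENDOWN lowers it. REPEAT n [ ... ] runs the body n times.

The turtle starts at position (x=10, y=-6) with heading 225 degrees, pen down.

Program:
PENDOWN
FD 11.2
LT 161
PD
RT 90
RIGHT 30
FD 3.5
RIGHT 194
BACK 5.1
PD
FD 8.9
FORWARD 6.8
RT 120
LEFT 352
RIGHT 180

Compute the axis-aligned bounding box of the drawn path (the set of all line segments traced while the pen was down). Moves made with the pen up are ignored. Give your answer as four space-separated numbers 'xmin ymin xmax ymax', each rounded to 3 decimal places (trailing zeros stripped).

Executing turtle program step by step:
Start: pos=(10,-6), heading=225, pen down
PD: pen down
FD 11.2: (10,-6) -> (2.08,-13.92) [heading=225, draw]
LT 161: heading 225 -> 26
PD: pen down
RT 90: heading 26 -> 296
RT 30: heading 296 -> 266
FD 3.5: (2.08,-13.92) -> (1.836,-17.411) [heading=266, draw]
RT 194: heading 266 -> 72
BK 5.1: (1.836,-17.411) -> (0.26,-22.261) [heading=72, draw]
PD: pen down
FD 8.9: (0.26,-22.261) -> (3.011,-13.797) [heading=72, draw]
FD 6.8: (3.011,-13.797) -> (5.112,-7.33) [heading=72, draw]
RT 120: heading 72 -> 312
LT 352: heading 312 -> 304
RT 180: heading 304 -> 124
Final: pos=(5.112,-7.33), heading=124, 5 segment(s) drawn

Segment endpoints: x in {0.26, 1.836, 2.08, 3.011, 5.112, 10}, y in {-22.261, -17.411, -13.92, -13.797, -7.33, -6}
xmin=0.26, ymin=-22.261, xmax=10, ymax=-6

Answer: 0.26 -22.261 10 -6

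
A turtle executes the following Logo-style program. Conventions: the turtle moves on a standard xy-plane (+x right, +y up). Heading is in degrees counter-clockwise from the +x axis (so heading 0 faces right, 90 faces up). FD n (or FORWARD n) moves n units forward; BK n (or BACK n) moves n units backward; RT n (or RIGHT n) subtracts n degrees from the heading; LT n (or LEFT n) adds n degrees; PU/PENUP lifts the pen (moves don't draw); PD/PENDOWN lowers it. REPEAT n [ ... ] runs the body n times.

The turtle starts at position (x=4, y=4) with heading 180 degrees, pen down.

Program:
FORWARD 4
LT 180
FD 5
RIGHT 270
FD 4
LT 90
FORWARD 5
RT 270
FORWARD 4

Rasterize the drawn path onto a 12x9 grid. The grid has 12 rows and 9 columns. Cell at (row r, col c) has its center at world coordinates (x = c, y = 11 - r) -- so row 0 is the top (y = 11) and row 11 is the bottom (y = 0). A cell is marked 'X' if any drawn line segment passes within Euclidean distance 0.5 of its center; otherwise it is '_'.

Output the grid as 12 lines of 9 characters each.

Segment 0: (4,4) -> (0,4)
Segment 1: (0,4) -> (5,4)
Segment 2: (5,4) -> (5,8)
Segment 3: (5,8) -> (0,8)
Segment 4: (0,8) -> (0,4)

Answer: _________
_________
_________
XXXXXX___
X____X___
X____X___
X____X___
XXXXXX___
_________
_________
_________
_________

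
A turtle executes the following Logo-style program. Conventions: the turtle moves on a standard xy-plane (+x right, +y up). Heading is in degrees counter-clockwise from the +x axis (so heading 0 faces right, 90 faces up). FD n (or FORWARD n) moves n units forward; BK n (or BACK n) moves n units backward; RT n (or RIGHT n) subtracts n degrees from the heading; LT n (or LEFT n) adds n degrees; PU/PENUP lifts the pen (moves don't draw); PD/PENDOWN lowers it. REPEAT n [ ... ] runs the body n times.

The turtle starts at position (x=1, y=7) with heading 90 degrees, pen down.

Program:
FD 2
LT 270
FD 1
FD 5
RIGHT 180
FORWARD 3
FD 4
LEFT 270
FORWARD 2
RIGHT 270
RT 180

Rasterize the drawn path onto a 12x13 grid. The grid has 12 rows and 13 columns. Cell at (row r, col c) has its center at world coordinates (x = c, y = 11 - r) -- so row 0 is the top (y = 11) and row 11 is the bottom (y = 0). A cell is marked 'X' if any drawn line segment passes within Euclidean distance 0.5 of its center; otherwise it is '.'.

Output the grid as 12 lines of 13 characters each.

Segment 0: (1,7) -> (1,9)
Segment 1: (1,9) -> (2,9)
Segment 2: (2,9) -> (7,9)
Segment 3: (7,9) -> (4,9)
Segment 4: (4,9) -> (0,9)
Segment 5: (0,9) -> (0,11)

Answer: X............
X............
XXXXXXXX.....
.X...........
.X...........
.............
.............
.............
.............
.............
.............
.............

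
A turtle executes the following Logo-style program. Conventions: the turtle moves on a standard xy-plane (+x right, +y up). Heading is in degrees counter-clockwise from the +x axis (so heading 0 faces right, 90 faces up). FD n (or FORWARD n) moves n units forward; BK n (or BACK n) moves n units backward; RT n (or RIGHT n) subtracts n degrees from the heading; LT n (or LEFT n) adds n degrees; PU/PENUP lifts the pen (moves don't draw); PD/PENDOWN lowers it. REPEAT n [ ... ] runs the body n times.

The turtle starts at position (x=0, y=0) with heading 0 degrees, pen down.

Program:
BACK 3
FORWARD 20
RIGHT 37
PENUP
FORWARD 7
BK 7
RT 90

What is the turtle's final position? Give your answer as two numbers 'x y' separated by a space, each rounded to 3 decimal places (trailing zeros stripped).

Executing turtle program step by step:
Start: pos=(0,0), heading=0, pen down
BK 3: (0,0) -> (-3,0) [heading=0, draw]
FD 20: (-3,0) -> (17,0) [heading=0, draw]
RT 37: heading 0 -> 323
PU: pen up
FD 7: (17,0) -> (22.59,-4.213) [heading=323, move]
BK 7: (22.59,-4.213) -> (17,0) [heading=323, move]
RT 90: heading 323 -> 233
Final: pos=(17,0), heading=233, 2 segment(s) drawn

Answer: 17 0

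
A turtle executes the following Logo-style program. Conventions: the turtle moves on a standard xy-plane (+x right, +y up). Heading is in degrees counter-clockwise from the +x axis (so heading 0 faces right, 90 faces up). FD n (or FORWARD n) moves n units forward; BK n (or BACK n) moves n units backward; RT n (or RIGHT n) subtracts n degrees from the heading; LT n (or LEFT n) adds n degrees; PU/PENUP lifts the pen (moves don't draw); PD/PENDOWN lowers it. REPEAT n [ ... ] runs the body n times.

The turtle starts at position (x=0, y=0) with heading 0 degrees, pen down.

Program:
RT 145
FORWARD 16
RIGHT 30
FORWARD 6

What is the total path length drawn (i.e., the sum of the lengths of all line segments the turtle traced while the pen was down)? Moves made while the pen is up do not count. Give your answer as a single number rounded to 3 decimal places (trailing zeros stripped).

Answer: 22

Derivation:
Executing turtle program step by step:
Start: pos=(0,0), heading=0, pen down
RT 145: heading 0 -> 215
FD 16: (0,0) -> (-13.106,-9.177) [heading=215, draw]
RT 30: heading 215 -> 185
FD 6: (-13.106,-9.177) -> (-19.084,-9.7) [heading=185, draw]
Final: pos=(-19.084,-9.7), heading=185, 2 segment(s) drawn

Segment lengths:
  seg 1: (0,0) -> (-13.106,-9.177), length = 16
  seg 2: (-13.106,-9.177) -> (-19.084,-9.7), length = 6
Total = 22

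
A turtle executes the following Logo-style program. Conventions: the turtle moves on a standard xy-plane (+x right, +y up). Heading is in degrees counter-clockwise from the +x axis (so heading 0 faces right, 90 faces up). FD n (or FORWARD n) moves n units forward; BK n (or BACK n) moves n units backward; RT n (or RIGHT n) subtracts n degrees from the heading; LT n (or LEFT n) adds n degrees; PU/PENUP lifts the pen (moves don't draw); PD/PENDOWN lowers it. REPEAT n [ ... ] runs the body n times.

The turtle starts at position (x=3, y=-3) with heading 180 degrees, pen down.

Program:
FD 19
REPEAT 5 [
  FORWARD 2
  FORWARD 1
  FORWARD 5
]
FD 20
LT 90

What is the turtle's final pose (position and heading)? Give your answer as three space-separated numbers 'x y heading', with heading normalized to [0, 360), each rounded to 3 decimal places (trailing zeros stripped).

Executing turtle program step by step:
Start: pos=(3,-3), heading=180, pen down
FD 19: (3,-3) -> (-16,-3) [heading=180, draw]
REPEAT 5 [
  -- iteration 1/5 --
  FD 2: (-16,-3) -> (-18,-3) [heading=180, draw]
  FD 1: (-18,-3) -> (-19,-3) [heading=180, draw]
  FD 5: (-19,-3) -> (-24,-3) [heading=180, draw]
  -- iteration 2/5 --
  FD 2: (-24,-3) -> (-26,-3) [heading=180, draw]
  FD 1: (-26,-3) -> (-27,-3) [heading=180, draw]
  FD 5: (-27,-3) -> (-32,-3) [heading=180, draw]
  -- iteration 3/5 --
  FD 2: (-32,-3) -> (-34,-3) [heading=180, draw]
  FD 1: (-34,-3) -> (-35,-3) [heading=180, draw]
  FD 5: (-35,-3) -> (-40,-3) [heading=180, draw]
  -- iteration 4/5 --
  FD 2: (-40,-3) -> (-42,-3) [heading=180, draw]
  FD 1: (-42,-3) -> (-43,-3) [heading=180, draw]
  FD 5: (-43,-3) -> (-48,-3) [heading=180, draw]
  -- iteration 5/5 --
  FD 2: (-48,-3) -> (-50,-3) [heading=180, draw]
  FD 1: (-50,-3) -> (-51,-3) [heading=180, draw]
  FD 5: (-51,-3) -> (-56,-3) [heading=180, draw]
]
FD 20: (-56,-3) -> (-76,-3) [heading=180, draw]
LT 90: heading 180 -> 270
Final: pos=(-76,-3), heading=270, 17 segment(s) drawn

Answer: -76 -3 270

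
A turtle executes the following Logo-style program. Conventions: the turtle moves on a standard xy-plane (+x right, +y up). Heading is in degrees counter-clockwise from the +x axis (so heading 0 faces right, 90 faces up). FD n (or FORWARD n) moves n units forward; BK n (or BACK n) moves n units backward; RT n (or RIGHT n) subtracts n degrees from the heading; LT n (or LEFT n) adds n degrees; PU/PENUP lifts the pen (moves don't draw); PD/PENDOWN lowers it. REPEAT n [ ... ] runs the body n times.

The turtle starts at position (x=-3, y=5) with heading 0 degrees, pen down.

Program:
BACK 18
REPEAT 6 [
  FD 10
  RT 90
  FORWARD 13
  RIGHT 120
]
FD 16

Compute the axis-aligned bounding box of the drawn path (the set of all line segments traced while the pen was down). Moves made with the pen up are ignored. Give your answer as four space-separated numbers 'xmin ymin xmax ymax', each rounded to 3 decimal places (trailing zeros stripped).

Executing turtle program step by step:
Start: pos=(-3,5), heading=0, pen down
BK 18: (-3,5) -> (-21,5) [heading=0, draw]
REPEAT 6 [
  -- iteration 1/6 --
  FD 10: (-21,5) -> (-11,5) [heading=0, draw]
  RT 90: heading 0 -> 270
  FD 13: (-11,5) -> (-11,-8) [heading=270, draw]
  RT 120: heading 270 -> 150
  -- iteration 2/6 --
  FD 10: (-11,-8) -> (-19.66,-3) [heading=150, draw]
  RT 90: heading 150 -> 60
  FD 13: (-19.66,-3) -> (-13.16,8.258) [heading=60, draw]
  RT 120: heading 60 -> 300
  -- iteration 3/6 --
  FD 10: (-13.16,8.258) -> (-8.16,-0.402) [heading=300, draw]
  RT 90: heading 300 -> 210
  FD 13: (-8.16,-0.402) -> (-19.419,-6.902) [heading=210, draw]
  RT 120: heading 210 -> 90
  -- iteration 4/6 --
  FD 10: (-19.419,-6.902) -> (-19.419,3.098) [heading=90, draw]
  RT 90: heading 90 -> 0
  FD 13: (-19.419,3.098) -> (-6.419,3.098) [heading=0, draw]
  RT 120: heading 0 -> 240
  -- iteration 5/6 --
  FD 10: (-6.419,3.098) -> (-11.419,-5.562) [heading=240, draw]
  RT 90: heading 240 -> 150
  FD 13: (-11.419,-5.562) -> (-22.677,0.938) [heading=150, draw]
  RT 120: heading 150 -> 30
  -- iteration 6/6 --
  FD 10: (-22.677,0.938) -> (-14.017,5.938) [heading=30, draw]
  RT 90: heading 30 -> 300
  FD 13: (-14.017,5.938) -> (-7.517,-5.321) [heading=300, draw]
  RT 120: heading 300 -> 180
]
FD 16: (-7.517,-5.321) -> (-23.517,-5.321) [heading=180, draw]
Final: pos=(-23.517,-5.321), heading=180, 14 segment(s) drawn

Segment endpoints: x in {-23.517, -22.677, -21, -19.66, -19.419, -19.419, -14.017, -13.16, -11.419, -11, -8.16, -7.517, -6.419, -3}, y in {-8, -6.902, -5.562, -5.321, -5.321, -3, -0.402, 0.938, 3.098, 3.098, 5, 5.938, 8.258}
xmin=-23.517, ymin=-8, xmax=-3, ymax=8.258

Answer: -23.517 -8 -3 8.258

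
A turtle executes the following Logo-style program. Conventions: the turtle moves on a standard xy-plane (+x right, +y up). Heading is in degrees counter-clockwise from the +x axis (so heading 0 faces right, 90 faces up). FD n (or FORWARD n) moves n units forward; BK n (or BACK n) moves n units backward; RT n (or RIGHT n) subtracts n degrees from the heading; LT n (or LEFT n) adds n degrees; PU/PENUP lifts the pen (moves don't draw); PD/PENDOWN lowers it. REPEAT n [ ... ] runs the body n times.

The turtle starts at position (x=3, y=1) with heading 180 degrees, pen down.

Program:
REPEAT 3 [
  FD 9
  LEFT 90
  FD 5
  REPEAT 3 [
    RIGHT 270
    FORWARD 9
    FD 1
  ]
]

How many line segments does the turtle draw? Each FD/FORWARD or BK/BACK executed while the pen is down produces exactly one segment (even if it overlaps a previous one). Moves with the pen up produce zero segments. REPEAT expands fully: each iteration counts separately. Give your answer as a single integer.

Executing turtle program step by step:
Start: pos=(3,1), heading=180, pen down
REPEAT 3 [
  -- iteration 1/3 --
  FD 9: (3,1) -> (-6,1) [heading=180, draw]
  LT 90: heading 180 -> 270
  FD 5: (-6,1) -> (-6,-4) [heading=270, draw]
  REPEAT 3 [
    -- iteration 1/3 --
    RT 270: heading 270 -> 0
    FD 9: (-6,-4) -> (3,-4) [heading=0, draw]
    FD 1: (3,-4) -> (4,-4) [heading=0, draw]
    -- iteration 2/3 --
    RT 270: heading 0 -> 90
    FD 9: (4,-4) -> (4,5) [heading=90, draw]
    FD 1: (4,5) -> (4,6) [heading=90, draw]
    -- iteration 3/3 --
    RT 270: heading 90 -> 180
    FD 9: (4,6) -> (-5,6) [heading=180, draw]
    FD 1: (-5,6) -> (-6,6) [heading=180, draw]
  ]
  -- iteration 2/3 --
  FD 9: (-6,6) -> (-15,6) [heading=180, draw]
  LT 90: heading 180 -> 270
  FD 5: (-15,6) -> (-15,1) [heading=270, draw]
  REPEAT 3 [
    -- iteration 1/3 --
    RT 270: heading 270 -> 0
    FD 9: (-15,1) -> (-6,1) [heading=0, draw]
    FD 1: (-6,1) -> (-5,1) [heading=0, draw]
    -- iteration 2/3 --
    RT 270: heading 0 -> 90
    FD 9: (-5,1) -> (-5,10) [heading=90, draw]
    FD 1: (-5,10) -> (-5,11) [heading=90, draw]
    -- iteration 3/3 --
    RT 270: heading 90 -> 180
    FD 9: (-5,11) -> (-14,11) [heading=180, draw]
    FD 1: (-14,11) -> (-15,11) [heading=180, draw]
  ]
  -- iteration 3/3 --
  FD 9: (-15,11) -> (-24,11) [heading=180, draw]
  LT 90: heading 180 -> 270
  FD 5: (-24,11) -> (-24,6) [heading=270, draw]
  REPEAT 3 [
    -- iteration 1/3 --
    RT 270: heading 270 -> 0
    FD 9: (-24,6) -> (-15,6) [heading=0, draw]
    FD 1: (-15,6) -> (-14,6) [heading=0, draw]
    -- iteration 2/3 --
    RT 270: heading 0 -> 90
    FD 9: (-14,6) -> (-14,15) [heading=90, draw]
    FD 1: (-14,15) -> (-14,16) [heading=90, draw]
    -- iteration 3/3 --
    RT 270: heading 90 -> 180
    FD 9: (-14,16) -> (-23,16) [heading=180, draw]
    FD 1: (-23,16) -> (-24,16) [heading=180, draw]
  ]
]
Final: pos=(-24,16), heading=180, 24 segment(s) drawn
Segments drawn: 24

Answer: 24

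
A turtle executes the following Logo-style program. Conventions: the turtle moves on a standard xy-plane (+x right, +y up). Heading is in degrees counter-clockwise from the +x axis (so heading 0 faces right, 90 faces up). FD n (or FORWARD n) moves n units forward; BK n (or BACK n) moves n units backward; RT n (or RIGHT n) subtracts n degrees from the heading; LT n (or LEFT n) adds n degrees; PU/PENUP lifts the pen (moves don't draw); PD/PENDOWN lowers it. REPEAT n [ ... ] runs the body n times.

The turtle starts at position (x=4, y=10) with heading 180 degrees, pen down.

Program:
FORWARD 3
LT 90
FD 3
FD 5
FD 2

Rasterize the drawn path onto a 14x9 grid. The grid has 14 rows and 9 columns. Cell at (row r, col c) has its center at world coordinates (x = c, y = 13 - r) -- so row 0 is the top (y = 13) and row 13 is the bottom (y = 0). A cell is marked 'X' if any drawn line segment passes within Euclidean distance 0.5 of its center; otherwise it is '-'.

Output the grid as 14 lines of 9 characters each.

Answer: ---------
---------
---------
-XXXX----
-X-------
-X-------
-X-------
-X-------
-X-------
-X-------
-X-------
-X-------
-X-------
-X-------

Derivation:
Segment 0: (4,10) -> (1,10)
Segment 1: (1,10) -> (1,7)
Segment 2: (1,7) -> (1,2)
Segment 3: (1,2) -> (1,0)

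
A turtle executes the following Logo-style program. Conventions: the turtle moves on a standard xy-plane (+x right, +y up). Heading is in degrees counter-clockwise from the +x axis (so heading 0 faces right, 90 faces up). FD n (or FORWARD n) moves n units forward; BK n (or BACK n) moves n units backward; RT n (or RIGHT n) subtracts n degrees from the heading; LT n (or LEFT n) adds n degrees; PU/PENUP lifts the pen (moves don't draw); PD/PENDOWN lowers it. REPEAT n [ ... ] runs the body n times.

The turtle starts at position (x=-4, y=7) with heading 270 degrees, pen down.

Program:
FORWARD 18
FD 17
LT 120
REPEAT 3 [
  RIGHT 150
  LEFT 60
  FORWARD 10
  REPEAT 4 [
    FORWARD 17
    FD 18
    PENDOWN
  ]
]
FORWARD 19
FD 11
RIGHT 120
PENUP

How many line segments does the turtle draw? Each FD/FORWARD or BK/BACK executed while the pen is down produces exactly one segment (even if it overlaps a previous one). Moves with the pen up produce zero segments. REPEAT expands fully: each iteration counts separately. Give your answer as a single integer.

Executing turtle program step by step:
Start: pos=(-4,7), heading=270, pen down
FD 18: (-4,7) -> (-4,-11) [heading=270, draw]
FD 17: (-4,-11) -> (-4,-28) [heading=270, draw]
LT 120: heading 270 -> 30
REPEAT 3 [
  -- iteration 1/3 --
  RT 150: heading 30 -> 240
  LT 60: heading 240 -> 300
  FD 10: (-4,-28) -> (1,-36.66) [heading=300, draw]
  REPEAT 4 [
    -- iteration 1/4 --
    FD 17: (1,-36.66) -> (9.5,-51.383) [heading=300, draw]
    FD 18: (9.5,-51.383) -> (18.5,-66.971) [heading=300, draw]
    PD: pen down
    -- iteration 2/4 --
    FD 17: (18.5,-66.971) -> (27,-81.694) [heading=300, draw]
    FD 18: (27,-81.694) -> (36,-97.282) [heading=300, draw]
    PD: pen down
    -- iteration 3/4 --
    FD 17: (36,-97.282) -> (44.5,-112.004) [heading=300, draw]
    FD 18: (44.5,-112.004) -> (53.5,-127.593) [heading=300, draw]
    PD: pen down
    -- iteration 4/4 --
    FD 17: (53.5,-127.593) -> (62,-142.315) [heading=300, draw]
    FD 18: (62,-142.315) -> (71,-157.904) [heading=300, draw]
    PD: pen down
  ]
  -- iteration 2/3 --
  RT 150: heading 300 -> 150
  LT 60: heading 150 -> 210
  FD 10: (71,-157.904) -> (62.34,-162.904) [heading=210, draw]
  REPEAT 4 [
    -- iteration 1/4 --
    FD 17: (62.34,-162.904) -> (47.617,-171.404) [heading=210, draw]
    FD 18: (47.617,-171.404) -> (32.029,-180.404) [heading=210, draw]
    PD: pen down
    -- iteration 2/4 --
    FD 17: (32.029,-180.404) -> (17.306,-188.904) [heading=210, draw]
    FD 18: (17.306,-188.904) -> (1.718,-197.904) [heading=210, draw]
    PD: pen down
    -- iteration 3/4 --
    FD 17: (1.718,-197.904) -> (-13.004,-206.404) [heading=210, draw]
    FD 18: (-13.004,-206.404) -> (-28.593,-215.404) [heading=210, draw]
    PD: pen down
    -- iteration 4/4 --
    FD 17: (-28.593,-215.404) -> (-43.315,-223.904) [heading=210, draw]
    FD 18: (-43.315,-223.904) -> (-58.904,-232.904) [heading=210, draw]
    PD: pen down
  ]
  -- iteration 3/3 --
  RT 150: heading 210 -> 60
  LT 60: heading 60 -> 120
  FD 10: (-58.904,-232.904) -> (-63.904,-224.244) [heading=120, draw]
  REPEAT 4 [
    -- iteration 1/4 --
    FD 17: (-63.904,-224.244) -> (-72.404,-209.521) [heading=120, draw]
    FD 18: (-72.404,-209.521) -> (-81.404,-193.933) [heading=120, draw]
    PD: pen down
    -- iteration 2/4 --
    FD 17: (-81.404,-193.933) -> (-89.904,-179.21) [heading=120, draw]
    FD 18: (-89.904,-179.21) -> (-98.904,-163.622) [heading=120, draw]
    PD: pen down
    -- iteration 3/4 --
    FD 17: (-98.904,-163.622) -> (-107.404,-148.899) [heading=120, draw]
    FD 18: (-107.404,-148.899) -> (-116.404,-133.311) [heading=120, draw]
    PD: pen down
    -- iteration 4/4 --
    FD 17: (-116.404,-133.311) -> (-124.904,-118.588) [heading=120, draw]
    FD 18: (-124.904,-118.588) -> (-133.904,-103) [heading=120, draw]
    PD: pen down
  ]
]
FD 19: (-133.904,-103) -> (-143.404,-86.546) [heading=120, draw]
FD 11: (-143.404,-86.546) -> (-148.904,-77.019) [heading=120, draw]
RT 120: heading 120 -> 0
PU: pen up
Final: pos=(-148.904,-77.019), heading=0, 31 segment(s) drawn
Segments drawn: 31

Answer: 31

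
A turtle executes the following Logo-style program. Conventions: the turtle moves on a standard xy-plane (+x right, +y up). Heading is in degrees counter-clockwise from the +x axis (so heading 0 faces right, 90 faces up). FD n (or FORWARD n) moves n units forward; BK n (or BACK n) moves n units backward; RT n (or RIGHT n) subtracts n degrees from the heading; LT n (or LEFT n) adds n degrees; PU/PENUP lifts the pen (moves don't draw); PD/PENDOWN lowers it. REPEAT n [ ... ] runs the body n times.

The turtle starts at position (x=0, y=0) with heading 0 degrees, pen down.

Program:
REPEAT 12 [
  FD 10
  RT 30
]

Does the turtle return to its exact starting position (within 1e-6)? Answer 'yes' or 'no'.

Answer: yes

Derivation:
Executing turtle program step by step:
Start: pos=(0,0), heading=0, pen down
REPEAT 12 [
  -- iteration 1/12 --
  FD 10: (0,0) -> (10,0) [heading=0, draw]
  RT 30: heading 0 -> 330
  -- iteration 2/12 --
  FD 10: (10,0) -> (18.66,-5) [heading=330, draw]
  RT 30: heading 330 -> 300
  -- iteration 3/12 --
  FD 10: (18.66,-5) -> (23.66,-13.66) [heading=300, draw]
  RT 30: heading 300 -> 270
  -- iteration 4/12 --
  FD 10: (23.66,-13.66) -> (23.66,-23.66) [heading=270, draw]
  RT 30: heading 270 -> 240
  -- iteration 5/12 --
  FD 10: (23.66,-23.66) -> (18.66,-32.321) [heading=240, draw]
  RT 30: heading 240 -> 210
  -- iteration 6/12 --
  FD 10: (18.66,-32.321) -> (10,-37.321) [heading=210, draw]
  RT 30: heading 210 -> 180
  -- iteration 7/12 --
  FD 10: (10,-37.321) -> (0,-37.321) [heading=180, draw]
  RT 30: heading 180 -> 150
  -- iteration 8/12 --
  FD 10: (0,-37.321) -> (-8.66,-32.321) [heading=150, draw]
  RT 30: heading 150 -> 120
  -- iteration 9/12 --
  FD 10: (-8.66,-32.321) -> (-13.66,-23.66) [heading=120, draw]
  RT 30: heading 120 -> 90
  -- iteration 10/12 --
  FD 10: (-13.66,-23.66) -> (-13.66,-13.66) [heading=90, draw]
  RT 30: heading 90 -> 60
  -- iteration 11/12 --
  FD 10: (-13.66,-13.66) -> (-8.66,-5) [heading=60, draw]
  RT 30: heading 60 -> 30
  -- iteration 12/12 --
  FD 10: (-8.66,-5) -> (0,0) [heading=30, draw]
  RT 30: heading 30 -> 0
]
Final: pos=(0,0), heading=0, 12 segment(s) drawn

Start position: (0, 0)
Final position: (0, 0)
Distance = 0; < 1e-6 -> CLOSED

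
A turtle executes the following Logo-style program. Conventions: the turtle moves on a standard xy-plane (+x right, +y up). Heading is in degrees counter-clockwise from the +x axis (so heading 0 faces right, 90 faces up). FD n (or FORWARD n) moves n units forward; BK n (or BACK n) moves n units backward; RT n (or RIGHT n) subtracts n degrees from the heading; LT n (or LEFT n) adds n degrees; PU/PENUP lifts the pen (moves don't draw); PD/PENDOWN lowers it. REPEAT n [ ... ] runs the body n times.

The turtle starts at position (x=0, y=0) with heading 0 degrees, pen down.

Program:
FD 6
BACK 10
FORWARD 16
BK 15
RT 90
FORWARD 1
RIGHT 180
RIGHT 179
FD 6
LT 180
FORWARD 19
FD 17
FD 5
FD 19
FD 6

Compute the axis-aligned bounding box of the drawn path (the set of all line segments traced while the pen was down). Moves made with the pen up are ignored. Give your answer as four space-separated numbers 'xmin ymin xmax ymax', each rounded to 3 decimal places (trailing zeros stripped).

Answer: -4.047 -6.999 12 58.991

Derivation:
Executing turtle program step by step:
Start: pos=(0,0), heading=0, pen down
FD 6: (0,0) -> (6,0) [heading=0, draw]
BK 10: (6,0) -> (-4,0) [heading=0, draw]
FD 16: (-4,0) -> (12,0) [heading=0, draw]
BK 15: (12,0) -> (-3,0) [heading=0, draw]
RT 90: heading 0 -> 270
FD 1: (-3,0) -> (-3,-1) [heading=270, draw]
RT 180: heading 270 -> 90
RT 179: heading 90 -> 271
FD 6: (-3,-1) -> (-2.895,-6.999) [heading=271, draw]
LT 180: heading 271 -> 91
FD 19: (-2.895,-6.999) -> (-3.227,11.998) [heading=91, draw]
FD 17: (-3.227,11.998) -> (-3.524,28.995) [heading=91, draw]
FD 5: (-3.524,28.995) -> (-3.611,33.995) [heading=91, draw]
FD 19: (-3.611,33.995) -> (-3.942,52.992) [heading=91, draw]
FD 6: (-3.942,52.992) -> (-4.047,58.991) [heading=91, draw]
Final: pos=(-4.047,58.991), heading=91, 11 segment(s) drawn

Segment endpoints: x in {-4.047, -4, -3.942, -3.611, -3.524, -3.227, -3, -2.895, 0, 6, 12}, y in {-6.999, -1, 0, 11.998, 28.995, 33.995, 52.992, 58.991}
xmin=-4.047, ymin=-6.999, xmax=12, ymax=58.991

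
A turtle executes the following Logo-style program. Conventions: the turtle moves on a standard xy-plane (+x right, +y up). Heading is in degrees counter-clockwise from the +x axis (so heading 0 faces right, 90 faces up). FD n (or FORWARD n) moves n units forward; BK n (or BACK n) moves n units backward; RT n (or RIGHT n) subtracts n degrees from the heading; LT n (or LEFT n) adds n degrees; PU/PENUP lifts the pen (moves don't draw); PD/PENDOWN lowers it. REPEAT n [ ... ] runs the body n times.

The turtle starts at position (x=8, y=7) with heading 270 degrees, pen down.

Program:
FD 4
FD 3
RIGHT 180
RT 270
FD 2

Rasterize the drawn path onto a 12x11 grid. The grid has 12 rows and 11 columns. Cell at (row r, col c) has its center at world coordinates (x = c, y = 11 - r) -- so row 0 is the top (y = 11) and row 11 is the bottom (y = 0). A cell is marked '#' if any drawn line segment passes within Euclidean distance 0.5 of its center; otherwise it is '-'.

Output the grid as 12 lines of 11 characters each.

Segment 0: (8,7) -> (8,3)
Segment 1: (8,3) -> (8,0)
Segment 2: (8,0) -> (6,-0)

Answer: -----------
-----------
-----------
-----------
--------#--
--------#--
--------#--
--------#--
--------#--
--------#--
--------#--
------###--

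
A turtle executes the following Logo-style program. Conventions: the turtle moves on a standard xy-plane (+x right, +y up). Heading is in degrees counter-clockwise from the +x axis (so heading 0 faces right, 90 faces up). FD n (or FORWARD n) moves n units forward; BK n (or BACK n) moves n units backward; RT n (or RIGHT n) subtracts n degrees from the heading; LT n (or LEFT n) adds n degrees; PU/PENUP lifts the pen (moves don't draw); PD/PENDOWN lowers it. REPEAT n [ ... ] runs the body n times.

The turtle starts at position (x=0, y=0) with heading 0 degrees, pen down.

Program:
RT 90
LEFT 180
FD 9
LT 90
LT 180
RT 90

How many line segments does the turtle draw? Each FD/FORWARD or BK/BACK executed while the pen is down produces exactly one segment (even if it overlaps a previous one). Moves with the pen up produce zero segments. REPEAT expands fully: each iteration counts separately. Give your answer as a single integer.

Answer: 1

Derivation:
Executing turtle program step by step:
Start: pos=(0,0), heading=0, pen down
RT 90: heading 0 -> 270
LT 180: heading 270 -> 90
FD 9: (0,0) -> (0,9) [heading=90, draw]
LT 90: heading 90 -> 180
LT 180: heading 180 -> 0
RT 90: heading 0 -> 270
Final: pos=(0,9), heading=270, 1 segment(s) drawn
Segments drawn: 1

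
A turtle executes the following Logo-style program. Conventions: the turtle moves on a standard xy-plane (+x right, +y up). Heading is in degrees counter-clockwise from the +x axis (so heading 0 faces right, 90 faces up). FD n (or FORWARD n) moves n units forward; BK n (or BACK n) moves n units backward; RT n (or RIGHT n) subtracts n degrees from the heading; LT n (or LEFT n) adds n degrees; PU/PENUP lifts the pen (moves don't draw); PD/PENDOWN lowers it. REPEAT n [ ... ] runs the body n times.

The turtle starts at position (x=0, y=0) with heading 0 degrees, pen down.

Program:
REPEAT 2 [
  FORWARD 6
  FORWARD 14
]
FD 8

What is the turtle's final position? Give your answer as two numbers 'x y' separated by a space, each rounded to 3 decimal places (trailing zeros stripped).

Executing turtle program step by step:
Start: pos=(0,0), heading=0, pen down
REPEAT 2 [
  -- iteration 1/2 --
  FD 6: (0,0) -> (6,0) [heading=0, draw]
  FD 14: (6,0) -> (20,0) [heading=0, draw]
  -- iteration 2/2 --
  FD 6: (20,0) -> (26,0) [heading=0, draw]
  FD 14: (26,0) -> (40,0) [heading=0, draw]
]
FD 8: (40,0) -> (48,0) [heading=0, draw]
Final: pos=(48,0), heading=0, 5 segment(s) drawn

Answer: 48 0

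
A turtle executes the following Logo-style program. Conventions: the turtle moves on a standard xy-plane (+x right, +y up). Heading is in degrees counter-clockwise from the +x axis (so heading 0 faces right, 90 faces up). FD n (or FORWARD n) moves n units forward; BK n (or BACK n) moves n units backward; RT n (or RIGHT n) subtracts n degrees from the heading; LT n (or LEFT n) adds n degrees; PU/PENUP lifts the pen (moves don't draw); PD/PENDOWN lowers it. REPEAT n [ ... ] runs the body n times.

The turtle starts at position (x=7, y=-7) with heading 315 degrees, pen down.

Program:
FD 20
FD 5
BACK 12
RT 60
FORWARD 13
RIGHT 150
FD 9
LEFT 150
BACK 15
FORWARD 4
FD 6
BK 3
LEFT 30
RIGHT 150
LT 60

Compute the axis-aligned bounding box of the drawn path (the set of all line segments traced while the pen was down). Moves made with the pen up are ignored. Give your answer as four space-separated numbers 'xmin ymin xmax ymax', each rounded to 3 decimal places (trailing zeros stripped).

Answer: 7 -28.749 24.678 -5.567

Derivation:
Executing turtle program step by step:
Start: pos=(7,-7), heading=315, pen down
FD 20: (7,-7) -> (21.142,-21.142) [heading=315, draw]
FD 5: (21.142,-21.142) -> (24.678,-24.678) [heading=315, draw]
BK 12: (24.678,-24.678) -> (16.192,-16.192) [heading=315, draw]
RT 60: heading 315 -> 255
FD 13: (16.192,-16.192) -> (12.828,-28.749) [heading=255, draw]
RT 150: heading 255 -> 105
FD 9: (12.828,-28.749) -> (10.498,-20.056) [heading=105, draw]
LT 150: heading 105 -> 255
BK 15: (10.498,-20.056) -> (14.381,-5.567) [heading=255, draw]
FD 4: (14.381,-5.567) -> (13.345,-9.431) [heading=255, draw]
FD 6: (13.345,-9.431) -> (11.792,-15.226) [heading=255, draw]
BK 3: (11.792,-15.226) -> (12.569,-12.329) [heading=255, draw]
LT 30: heading 255 -> 285
RT 150: heading 285 -> 135
LT 60: heading 135 -> 195
Final: pos=(12.569,-12.329), heading=195, 9 segment(s) drawn

Segment endpoints: x in {7, 10.498, 11.792, 12.569, 12.828, 13.345, 14.381, 16.192, 21.142, 24.678}, y in {-28.749, -24.678, -21.142, -20.056, -16.192, -15.226, -12.329, -9.431, -7, -5.567}
xmin=7, ymin=-28.749, xmax=24.678, ymax=-5.567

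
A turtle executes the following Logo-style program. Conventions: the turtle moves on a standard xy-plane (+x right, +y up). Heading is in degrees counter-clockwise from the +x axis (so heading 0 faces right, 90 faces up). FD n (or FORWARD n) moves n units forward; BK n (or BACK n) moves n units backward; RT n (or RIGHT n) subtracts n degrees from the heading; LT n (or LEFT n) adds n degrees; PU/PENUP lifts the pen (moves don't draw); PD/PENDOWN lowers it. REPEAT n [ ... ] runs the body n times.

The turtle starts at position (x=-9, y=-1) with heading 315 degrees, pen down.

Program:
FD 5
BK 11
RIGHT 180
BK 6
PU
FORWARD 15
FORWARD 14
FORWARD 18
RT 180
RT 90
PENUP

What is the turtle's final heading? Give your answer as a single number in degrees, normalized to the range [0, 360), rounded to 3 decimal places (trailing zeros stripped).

Executing turtle program step by step:
Start: pos=(-9,-1), heading=315, pen down
FD 5: (-9,-1) -> (-5.464,-4.536) [heading=315, draw]
BK 11: (-5.464,-4.536) -> (-13.243,3.243) [heading=315, draw]
RT 180: heading 315 -> 135
BK 6: (-13.243,3.243) -> (-9,-1) [heading=135, draw]
PU: pen up
FD 15: (-9,-1) -> (-19.607,9.607) [heading=135, move]
FD 14: (-19.607,9.607) -> (-29.506,19.506) [heading=135, move]
FD 18: (-29.506,19.506) -> (-42.234,32.234) [heading=135, move]
RT 180: heading 135 -> 315
RT 90: heading 315 -> 225
PU: pen up
Final: pos=(-42.234,32.234), heading=225, 3 segment(s) drawn

Answer: 225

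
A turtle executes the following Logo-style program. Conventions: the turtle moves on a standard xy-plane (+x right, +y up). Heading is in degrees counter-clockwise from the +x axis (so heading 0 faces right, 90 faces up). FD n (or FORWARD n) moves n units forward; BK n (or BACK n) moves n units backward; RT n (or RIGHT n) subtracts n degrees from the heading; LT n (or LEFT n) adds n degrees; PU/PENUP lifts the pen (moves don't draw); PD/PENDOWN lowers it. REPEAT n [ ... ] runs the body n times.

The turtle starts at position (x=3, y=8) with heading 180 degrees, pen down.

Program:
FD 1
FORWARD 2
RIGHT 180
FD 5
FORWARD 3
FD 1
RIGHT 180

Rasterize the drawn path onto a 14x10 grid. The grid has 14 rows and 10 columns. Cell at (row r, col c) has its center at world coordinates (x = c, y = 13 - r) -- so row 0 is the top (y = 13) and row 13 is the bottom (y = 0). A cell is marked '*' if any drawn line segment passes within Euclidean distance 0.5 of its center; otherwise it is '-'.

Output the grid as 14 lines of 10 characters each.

Segment 0: (3,8) -> (2,8)
Segment 1: (2,8) -> (0,8)
Segment 2: (0,8) -> (5,8)
Segment 3: (5,8) -> (8,8)
Segment 4: (8,8) -> (9,8)

Answer: ----------
----------
----------
----------
----------
**********
----------
----------
----------
----------
----------
----------
----------
----------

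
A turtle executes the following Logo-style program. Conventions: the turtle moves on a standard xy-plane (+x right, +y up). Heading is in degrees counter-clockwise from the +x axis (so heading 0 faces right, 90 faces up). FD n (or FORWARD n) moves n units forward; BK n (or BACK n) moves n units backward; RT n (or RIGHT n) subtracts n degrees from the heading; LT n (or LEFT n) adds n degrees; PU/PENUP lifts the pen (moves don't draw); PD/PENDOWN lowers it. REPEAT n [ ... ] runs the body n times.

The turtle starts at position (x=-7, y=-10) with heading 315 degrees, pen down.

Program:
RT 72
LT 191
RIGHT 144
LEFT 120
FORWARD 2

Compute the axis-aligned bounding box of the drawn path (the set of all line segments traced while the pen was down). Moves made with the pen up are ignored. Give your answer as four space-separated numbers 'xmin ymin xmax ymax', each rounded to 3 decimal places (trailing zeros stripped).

Answer: -7 -10 -5.714 -8.468

Derivation:
Executing turtle program step by step:
Start: pos=(-7,-10), heading=315, pen down
RT 72: heading 315 -> 243
LT 191: heading 243 -> 74
RT 144: heading 74 -> 290
LT 120: heading 290 -> 50
FD 2: (-7,-10) -> (-5.714,-8.468) [heading=50, draw]
Final: pos=(-5.714,-8.468), heading=50, 1 segment(s) drawn

Segment endpoints: x in {-7, -5.714}, y in {-10, -8.468}
xmin=-7, ymin=-10, xmax=-5.714, ymax=-8.468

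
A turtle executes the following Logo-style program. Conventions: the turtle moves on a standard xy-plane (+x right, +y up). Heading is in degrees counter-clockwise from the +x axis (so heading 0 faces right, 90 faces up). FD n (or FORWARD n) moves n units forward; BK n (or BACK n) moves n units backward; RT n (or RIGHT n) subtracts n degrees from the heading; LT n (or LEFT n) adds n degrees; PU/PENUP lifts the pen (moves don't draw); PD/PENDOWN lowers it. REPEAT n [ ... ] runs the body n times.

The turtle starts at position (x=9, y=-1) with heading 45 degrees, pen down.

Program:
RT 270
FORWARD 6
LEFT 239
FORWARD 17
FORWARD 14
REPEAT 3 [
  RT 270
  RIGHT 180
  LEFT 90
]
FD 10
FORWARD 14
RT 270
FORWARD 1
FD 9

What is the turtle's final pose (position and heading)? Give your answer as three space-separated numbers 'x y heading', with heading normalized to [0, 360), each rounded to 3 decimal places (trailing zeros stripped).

Executing turtle program step by step:
Start: pos=(9,-1), heading=45, pen down
RT 270: heading 45 -> 135
FD 6: (9,-1) -> (4.757,3.243) [heading=135, draw]
LT 239: heading 135 -> 14
FD 17: (4.757,3.243) -> (21.252,7.355) [heading=14, draw]
FD 14: (21.252,7.355) -> (34.837,10.742) [heading=14, draw]
REPEAT 3 [
  -- iteration 1/3 --
  RT 270: heading 14 -> 104
  RT 180: heading 104 -> 284
  LT 90: heading 284 -> 14
  -- iteration 2/3 --
  RT 270: heading 14 -> 104
  RT 180: heading 104 -> 284
  LT 90: heading 284 -> 14
  -- iteration 3/3 --
  RT 270: heading 14 -> 104
  RT 180: heading 104 -> 284
  LT 90: heading 284 -> 14
]
FD 10: (34.837,10.742) -> (44.539,13.161) [heading=14, draw]
FD 14: (44.539,13.161) -> (58.124,16.548) [heading=14, draw]
RT 270: heading 14 -> 104
FD 1: (58.124,16.548) -> (57.882,17.519) [heading=104, draw]
FD 9: (57.882,17.519) -> (55.704,26.251) [heading=104, draw]
Final: pos=(55.704,26.251), heading=104, 7 segment(s) drawn

Answer: 55.704 26.251 104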